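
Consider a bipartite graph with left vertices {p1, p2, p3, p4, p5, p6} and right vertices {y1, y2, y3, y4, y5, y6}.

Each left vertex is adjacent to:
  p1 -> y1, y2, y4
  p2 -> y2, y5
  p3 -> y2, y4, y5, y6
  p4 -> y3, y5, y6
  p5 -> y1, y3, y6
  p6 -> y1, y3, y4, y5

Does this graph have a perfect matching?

Yes

One maximum matching: p1-y2, p2-y5, p3-y4, p4-y6, p5-y1, p6-y3.
Every left vertex is matched, so this is a perfect matching.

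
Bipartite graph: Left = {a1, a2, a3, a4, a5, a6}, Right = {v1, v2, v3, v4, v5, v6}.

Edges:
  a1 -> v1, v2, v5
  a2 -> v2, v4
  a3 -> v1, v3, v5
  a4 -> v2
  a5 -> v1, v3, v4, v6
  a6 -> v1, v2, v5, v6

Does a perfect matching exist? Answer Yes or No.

Yes

One maximum matching: a1–v5, a2–v4, a3–v3, a4–v2, a5–v6, a6–v1.
Every left vertex is matched, so this is a perfect matching.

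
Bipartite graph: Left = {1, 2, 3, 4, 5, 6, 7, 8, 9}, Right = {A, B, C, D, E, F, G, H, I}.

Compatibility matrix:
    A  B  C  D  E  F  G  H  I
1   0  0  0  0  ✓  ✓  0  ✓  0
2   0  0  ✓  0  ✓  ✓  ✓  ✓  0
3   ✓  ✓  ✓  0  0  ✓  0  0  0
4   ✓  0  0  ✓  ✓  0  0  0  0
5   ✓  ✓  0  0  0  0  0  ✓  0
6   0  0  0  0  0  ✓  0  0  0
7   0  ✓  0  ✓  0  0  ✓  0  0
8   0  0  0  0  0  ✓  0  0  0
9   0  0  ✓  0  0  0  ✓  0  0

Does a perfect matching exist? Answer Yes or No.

No

The set {6, 8} has only 1 neighbour ({F}), so by Hall's theorem at most 8 of the 9 left vertices can be matched.
Hence no matching covers every left vertex.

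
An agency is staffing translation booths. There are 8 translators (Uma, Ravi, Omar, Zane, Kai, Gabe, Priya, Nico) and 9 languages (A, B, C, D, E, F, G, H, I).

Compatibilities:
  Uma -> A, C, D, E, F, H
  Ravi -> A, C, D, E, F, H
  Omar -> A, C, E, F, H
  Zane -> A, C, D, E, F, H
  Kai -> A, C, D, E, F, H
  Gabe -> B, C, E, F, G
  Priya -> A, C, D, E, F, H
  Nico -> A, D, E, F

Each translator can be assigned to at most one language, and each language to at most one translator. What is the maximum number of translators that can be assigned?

7

One maximum matching: Uma→C, Ravi→D, Omar→F, Zane→H, Kai→E, Gabe→G, Priya→A.
The set {Uma, Ravi, Omar, Zane, Kai, Priya, Nico} has only 6 neighbours ({A, C, D, E, F, H}), so by Hall's theorem at most 7 of the 8 translators can be matched.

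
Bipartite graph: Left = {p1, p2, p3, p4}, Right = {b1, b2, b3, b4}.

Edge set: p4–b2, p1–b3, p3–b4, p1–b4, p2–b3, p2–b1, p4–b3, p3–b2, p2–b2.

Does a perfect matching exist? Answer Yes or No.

One maximum matching: p1→b4, p2→b1, p3→b2, p4→b3.
All 4 left vertices are covered.

Yes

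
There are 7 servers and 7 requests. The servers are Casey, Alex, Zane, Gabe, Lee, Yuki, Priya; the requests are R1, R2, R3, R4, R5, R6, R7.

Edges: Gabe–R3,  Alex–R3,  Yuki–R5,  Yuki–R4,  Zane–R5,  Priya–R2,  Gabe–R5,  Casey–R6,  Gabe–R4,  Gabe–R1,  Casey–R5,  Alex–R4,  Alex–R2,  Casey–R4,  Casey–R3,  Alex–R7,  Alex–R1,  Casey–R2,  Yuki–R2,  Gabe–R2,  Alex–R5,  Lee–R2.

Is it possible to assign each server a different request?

No

The set {Lee, Priya} has only 1 neighbour ({R2}), so by Hall's theorem at most 6 of the 7 servers can be matched.
Hence no matching covers every server.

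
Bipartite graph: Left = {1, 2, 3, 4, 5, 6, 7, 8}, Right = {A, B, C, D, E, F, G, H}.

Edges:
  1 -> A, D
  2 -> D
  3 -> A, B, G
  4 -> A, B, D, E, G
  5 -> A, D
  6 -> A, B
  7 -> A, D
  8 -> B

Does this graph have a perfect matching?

The set {1, 2, 5, 6, 7, 8} has only 3 neighbours ({A, B, D}), so by Hall's theorem at most 5 of the 8 left vertices can be matched.
Hence no matching covers every left vertex.

No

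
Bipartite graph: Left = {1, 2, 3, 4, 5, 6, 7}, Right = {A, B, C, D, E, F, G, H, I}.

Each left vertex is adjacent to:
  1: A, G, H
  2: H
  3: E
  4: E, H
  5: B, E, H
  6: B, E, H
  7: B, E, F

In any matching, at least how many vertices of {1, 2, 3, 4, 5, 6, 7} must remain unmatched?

2

A valid assignment of size 5: 1–G, 2–H, 3–E, 5–B, 7–F.
The set {2, 3, 4, 5, 6} has only 3 neighbours ({B, E, H}), so by Hall's theorem at most 5 of the 7 left vertices can be matched.
That matches 5 of the 7, leaving 2 unmatched; no matching can do better.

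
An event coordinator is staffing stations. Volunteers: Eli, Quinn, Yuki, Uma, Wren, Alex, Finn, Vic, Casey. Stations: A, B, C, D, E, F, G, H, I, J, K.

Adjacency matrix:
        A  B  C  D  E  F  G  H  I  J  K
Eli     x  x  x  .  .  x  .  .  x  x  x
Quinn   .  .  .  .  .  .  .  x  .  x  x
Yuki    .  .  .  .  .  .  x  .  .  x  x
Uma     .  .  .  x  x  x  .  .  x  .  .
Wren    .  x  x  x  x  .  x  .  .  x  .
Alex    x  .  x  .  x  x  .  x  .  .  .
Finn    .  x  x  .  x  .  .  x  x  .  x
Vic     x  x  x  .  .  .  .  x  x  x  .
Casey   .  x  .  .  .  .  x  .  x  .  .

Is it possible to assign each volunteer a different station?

Yes

A valid assignment of size 9: Eli-J, Quinn-H, Yuki-G, Uma-F, Wren-D, Alex-E, Finn-K, Vic-A, Casey-B.
All 9 volunteers are covered.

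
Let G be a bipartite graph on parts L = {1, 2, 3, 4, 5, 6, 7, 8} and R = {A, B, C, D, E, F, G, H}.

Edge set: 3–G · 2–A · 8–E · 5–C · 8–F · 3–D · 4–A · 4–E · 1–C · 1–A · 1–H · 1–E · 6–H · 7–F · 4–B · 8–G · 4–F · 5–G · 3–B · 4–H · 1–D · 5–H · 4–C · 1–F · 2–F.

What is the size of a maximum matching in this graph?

One maximum matching: 1→D, 2→A, 3→G, 4→B, 5→C, 6→H, 7→F, 8→E.
This saturates every left vertex, so 8 is the maximum.

8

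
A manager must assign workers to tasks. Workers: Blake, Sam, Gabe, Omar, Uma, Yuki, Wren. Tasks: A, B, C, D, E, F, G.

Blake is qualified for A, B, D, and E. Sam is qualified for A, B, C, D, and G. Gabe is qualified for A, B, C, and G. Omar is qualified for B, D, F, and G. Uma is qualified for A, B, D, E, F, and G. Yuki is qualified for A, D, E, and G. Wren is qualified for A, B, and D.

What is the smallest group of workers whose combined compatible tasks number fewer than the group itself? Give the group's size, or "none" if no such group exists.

A matching saturating every worker exists, for instance Blake→E, Sam→A, Gabe→C, Omar→F, Uma→G, Yuki→D, Wren→B.
By Hall's marriage theorem, this means |N(S)| ≥ |S| for every subset S, so no violating subset exists.

none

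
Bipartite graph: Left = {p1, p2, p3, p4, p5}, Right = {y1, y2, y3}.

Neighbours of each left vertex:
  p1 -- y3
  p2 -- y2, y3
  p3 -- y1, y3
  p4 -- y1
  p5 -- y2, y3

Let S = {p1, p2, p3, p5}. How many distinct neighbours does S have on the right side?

The union of neighbours of {p1, p2, p3, p5} is {y1, y2, y3}, which has 3 elements.
Since |N(S)| = 3 < |S| = 4, Hall's condition fails for this subset.

3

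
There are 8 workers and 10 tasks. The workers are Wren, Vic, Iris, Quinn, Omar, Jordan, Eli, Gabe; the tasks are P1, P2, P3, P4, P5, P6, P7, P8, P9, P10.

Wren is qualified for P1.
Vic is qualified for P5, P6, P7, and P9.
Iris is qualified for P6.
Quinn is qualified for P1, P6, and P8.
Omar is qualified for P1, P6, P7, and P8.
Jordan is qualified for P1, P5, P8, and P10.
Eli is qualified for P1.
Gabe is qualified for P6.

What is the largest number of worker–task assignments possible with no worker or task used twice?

For example, pair Wren–P1, Vic–P9, Iris–P6, Quinn–P8, Omar–P7, Jordan–P10.
The set {Wren, Iris, Eli, Gabe} has only 2 neighbours ({P1, P6}), so by Hall's theorem at most 6 of the 8 workers can be matched.

6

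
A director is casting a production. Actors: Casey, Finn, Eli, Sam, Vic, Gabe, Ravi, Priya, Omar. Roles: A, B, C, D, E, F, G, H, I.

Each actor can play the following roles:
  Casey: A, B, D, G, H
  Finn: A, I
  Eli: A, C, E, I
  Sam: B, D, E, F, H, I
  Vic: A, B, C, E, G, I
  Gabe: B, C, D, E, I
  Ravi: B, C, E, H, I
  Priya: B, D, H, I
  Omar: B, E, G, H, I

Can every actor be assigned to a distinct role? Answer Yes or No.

Yes

One maximum matching: Casey–H, Finn–I, Eli–C, Sam–F, Vic–A, Gabe–B, Ravi–E, Priya–D, Omar–G.
All 9 actors are covered.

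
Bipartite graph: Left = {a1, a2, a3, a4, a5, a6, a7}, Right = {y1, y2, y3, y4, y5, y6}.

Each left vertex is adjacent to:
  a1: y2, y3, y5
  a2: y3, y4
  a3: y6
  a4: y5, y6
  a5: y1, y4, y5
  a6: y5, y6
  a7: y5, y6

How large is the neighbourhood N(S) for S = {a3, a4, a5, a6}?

The union of neighbours of {a3, a4, a5, a6} is {y1, y4, y5, y6}, which has 4 elements.
Since |N(S)| = 4 ≥ |S| = 4, Hall's condition holds for this subset.

4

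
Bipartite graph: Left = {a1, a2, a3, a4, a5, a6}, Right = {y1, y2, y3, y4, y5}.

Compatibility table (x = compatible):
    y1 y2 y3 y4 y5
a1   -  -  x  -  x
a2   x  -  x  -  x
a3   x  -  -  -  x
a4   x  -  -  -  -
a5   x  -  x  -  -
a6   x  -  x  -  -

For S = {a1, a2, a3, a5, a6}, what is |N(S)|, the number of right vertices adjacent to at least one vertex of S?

3

The union of neighbours of {a1, a2, a3, a5, a6} is {y1, y3, y5}, which has 3 elements.
Since |N(S)| = 3 < |S| = 5, Hall's condition fails for this subset.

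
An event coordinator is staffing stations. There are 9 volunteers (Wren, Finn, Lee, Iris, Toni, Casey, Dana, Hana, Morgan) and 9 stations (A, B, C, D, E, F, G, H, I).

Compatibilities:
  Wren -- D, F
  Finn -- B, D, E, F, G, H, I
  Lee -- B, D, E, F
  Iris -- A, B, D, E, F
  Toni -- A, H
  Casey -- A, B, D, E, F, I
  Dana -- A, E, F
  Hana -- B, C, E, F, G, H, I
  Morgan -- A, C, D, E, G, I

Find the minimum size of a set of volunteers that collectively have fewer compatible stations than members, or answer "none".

A matching saturating every volunteer exists, for instance Wren→D, Finn→E, Lee→B, Iris→A, Toni→H, Casey→I, Dana→F, Hana→C, Morgan→G.
By Hall's marriage theorem, this means |N(S)| ≥ |S| for every subset S, so no violating subset exists.

none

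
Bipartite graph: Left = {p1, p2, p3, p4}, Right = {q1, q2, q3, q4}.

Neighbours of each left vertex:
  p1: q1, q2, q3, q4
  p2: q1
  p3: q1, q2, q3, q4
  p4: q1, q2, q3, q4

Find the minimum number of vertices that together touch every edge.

4

A maximum matching has 4 edges (e.g. p1–q3, p2–q1, p3–q4, p4–q2).
By König's theorem the minimum vertex cover has the same size. One such cover is {p1, p2, p3, p4}.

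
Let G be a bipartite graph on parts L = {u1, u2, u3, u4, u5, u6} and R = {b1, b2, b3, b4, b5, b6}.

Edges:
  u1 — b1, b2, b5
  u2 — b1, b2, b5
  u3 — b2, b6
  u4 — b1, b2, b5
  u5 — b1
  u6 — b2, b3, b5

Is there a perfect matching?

No

The set {u1, u2, u4, u5} has only 3 neighbours ({b1, b2, b5}), so by Hall's theorem at most 5 of the 6 left vertices can be matched.
Hence no matching covers every left vertex.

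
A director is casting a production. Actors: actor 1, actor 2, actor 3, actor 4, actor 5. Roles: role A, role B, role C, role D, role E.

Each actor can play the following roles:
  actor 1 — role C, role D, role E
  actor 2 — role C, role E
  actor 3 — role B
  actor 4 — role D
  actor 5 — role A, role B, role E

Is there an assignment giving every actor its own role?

For example, pair actor 1-role E, actor 2-role C, actor 3-role B, actor 4-role D, actor 5-role A.
Every actor is matched, so this is a perfect matching.

Yes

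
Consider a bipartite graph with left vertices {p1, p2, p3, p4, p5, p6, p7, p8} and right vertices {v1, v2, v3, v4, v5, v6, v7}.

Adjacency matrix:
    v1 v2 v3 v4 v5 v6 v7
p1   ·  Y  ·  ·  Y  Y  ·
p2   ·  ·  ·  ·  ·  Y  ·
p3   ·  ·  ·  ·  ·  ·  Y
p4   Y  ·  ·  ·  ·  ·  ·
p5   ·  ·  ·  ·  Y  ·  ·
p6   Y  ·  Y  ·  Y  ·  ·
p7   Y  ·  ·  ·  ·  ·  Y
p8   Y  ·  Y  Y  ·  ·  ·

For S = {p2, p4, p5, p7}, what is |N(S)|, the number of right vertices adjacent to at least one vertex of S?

4

The union of neighbours of {p2, p4, p5, p7} is {v1, v5, v6, v7}, which has 4 elements.
Since |N(S)| = 4 ≥ |S| = 4, Hall's condition holds for this subset.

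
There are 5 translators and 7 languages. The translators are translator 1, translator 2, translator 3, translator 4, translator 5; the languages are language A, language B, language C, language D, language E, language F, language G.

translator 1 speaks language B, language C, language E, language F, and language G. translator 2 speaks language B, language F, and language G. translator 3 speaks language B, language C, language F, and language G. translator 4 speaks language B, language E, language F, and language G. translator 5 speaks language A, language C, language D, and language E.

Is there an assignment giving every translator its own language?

Yes

One maximum matching: translator 1→language C, translator 2→language G, translator 3→language B, translator 4→language F, translator 5→language D.
Every translator is matched, so this matching saturates all of them.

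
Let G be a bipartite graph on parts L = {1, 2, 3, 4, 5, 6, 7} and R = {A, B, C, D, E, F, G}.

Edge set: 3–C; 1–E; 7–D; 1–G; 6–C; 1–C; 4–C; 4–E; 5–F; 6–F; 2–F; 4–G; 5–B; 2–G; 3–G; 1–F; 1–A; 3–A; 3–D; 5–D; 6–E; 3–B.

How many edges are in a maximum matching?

7

For example, pair 1–A, 2–F, 3–G, 4–C, 5–B, 6–E, 7–D.
All 7 left vertices are matched, so no larger matching exists.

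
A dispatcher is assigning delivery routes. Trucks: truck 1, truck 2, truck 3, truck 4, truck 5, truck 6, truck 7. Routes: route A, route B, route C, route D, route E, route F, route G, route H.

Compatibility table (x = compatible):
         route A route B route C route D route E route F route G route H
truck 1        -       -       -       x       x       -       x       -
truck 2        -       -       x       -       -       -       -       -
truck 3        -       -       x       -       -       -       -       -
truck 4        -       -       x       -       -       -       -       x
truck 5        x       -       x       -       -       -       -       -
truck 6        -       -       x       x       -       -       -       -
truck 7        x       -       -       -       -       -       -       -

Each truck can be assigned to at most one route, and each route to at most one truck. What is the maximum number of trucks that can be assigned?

5

One maximum matching: truck 1→route E, truck 2→route C, truck 4→route H, truck 5→route A, truck 6→route D.
The set {truck 2, truck 3, truck 5, truck 7} has only 2 neighbours ({route A, route C}), so by Hall's theorem at most 5 of the 7 trucks can be matched.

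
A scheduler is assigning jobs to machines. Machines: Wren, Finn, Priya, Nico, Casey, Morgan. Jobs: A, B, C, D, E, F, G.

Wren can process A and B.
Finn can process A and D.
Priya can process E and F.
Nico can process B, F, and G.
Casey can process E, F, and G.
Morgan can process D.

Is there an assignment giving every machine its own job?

Yes

For example, pair Wren–B, Finn–A, Priya–E, Nico–F, Casey–G, Morgan–D.
Every machine is matched, so this matching saturates all of them.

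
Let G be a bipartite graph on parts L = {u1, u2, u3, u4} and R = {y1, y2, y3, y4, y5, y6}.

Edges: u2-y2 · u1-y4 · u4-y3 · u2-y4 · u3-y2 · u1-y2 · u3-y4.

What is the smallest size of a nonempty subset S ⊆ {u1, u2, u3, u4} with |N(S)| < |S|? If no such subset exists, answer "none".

3

Take S = {u1, u2, u3}. Its neighbourhood is {y2, y4}, so |N(S)| = 2 < |S| = 3.
Every subset of size less than 3 has at least as many neighbours as members, so 3 is the minimum.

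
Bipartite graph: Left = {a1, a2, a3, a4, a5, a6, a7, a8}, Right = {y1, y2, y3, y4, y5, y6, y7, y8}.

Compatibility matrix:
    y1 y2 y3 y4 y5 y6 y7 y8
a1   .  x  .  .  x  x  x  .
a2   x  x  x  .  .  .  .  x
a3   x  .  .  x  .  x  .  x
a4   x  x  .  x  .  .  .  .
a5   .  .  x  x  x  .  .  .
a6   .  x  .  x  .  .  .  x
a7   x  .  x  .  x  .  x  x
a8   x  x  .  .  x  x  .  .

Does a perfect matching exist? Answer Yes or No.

One maximum matching: a1–y7, a2–y8, a3–y6, a4–y2, a5–y5, a6–y4, a7–y3, a8–y1.
All 8 left vertices are covered.

Yes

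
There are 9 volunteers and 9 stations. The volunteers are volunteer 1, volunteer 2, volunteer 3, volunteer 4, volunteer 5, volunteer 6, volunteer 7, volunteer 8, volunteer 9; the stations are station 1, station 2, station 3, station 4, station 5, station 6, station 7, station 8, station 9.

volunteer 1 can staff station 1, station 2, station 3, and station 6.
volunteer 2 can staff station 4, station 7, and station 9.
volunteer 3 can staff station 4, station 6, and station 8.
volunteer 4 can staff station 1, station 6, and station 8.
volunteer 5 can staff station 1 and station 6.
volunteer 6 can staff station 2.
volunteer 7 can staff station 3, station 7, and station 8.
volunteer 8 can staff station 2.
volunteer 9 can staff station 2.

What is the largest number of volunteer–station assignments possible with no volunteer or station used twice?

7

For example, pair volunteer 1→station 1, volunteer 2→station 7, volunteer 3→station 4, volunteer 4→station 8, volunteer 5→station 6, volunteer 6→station 2, volunteer 7→station 3.
The set {volunteer 6, volunteer 8, volunteer 9} has only 1 neighbour ({station 2}), so by Hall's theorem at most 7 of the 9 volunteers can be matched.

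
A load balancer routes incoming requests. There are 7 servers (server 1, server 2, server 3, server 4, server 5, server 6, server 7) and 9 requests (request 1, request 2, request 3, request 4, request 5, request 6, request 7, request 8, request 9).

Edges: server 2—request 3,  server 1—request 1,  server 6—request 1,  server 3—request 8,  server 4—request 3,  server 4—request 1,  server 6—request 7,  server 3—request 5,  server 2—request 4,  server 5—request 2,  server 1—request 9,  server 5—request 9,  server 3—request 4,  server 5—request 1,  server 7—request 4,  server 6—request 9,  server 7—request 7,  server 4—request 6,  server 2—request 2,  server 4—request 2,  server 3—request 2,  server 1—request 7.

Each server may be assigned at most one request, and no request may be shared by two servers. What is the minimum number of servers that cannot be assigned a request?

For example, pair server 1→request 9, server 2→request 4, server 3→request 5, server 4→request 6, server 5→request 2, server 6→request 1, server 7→request 7.
This saturates every server, so 7 is the maximum.
That matches 7 of the 7, leaving 0 unmatched; no matching can do better.

0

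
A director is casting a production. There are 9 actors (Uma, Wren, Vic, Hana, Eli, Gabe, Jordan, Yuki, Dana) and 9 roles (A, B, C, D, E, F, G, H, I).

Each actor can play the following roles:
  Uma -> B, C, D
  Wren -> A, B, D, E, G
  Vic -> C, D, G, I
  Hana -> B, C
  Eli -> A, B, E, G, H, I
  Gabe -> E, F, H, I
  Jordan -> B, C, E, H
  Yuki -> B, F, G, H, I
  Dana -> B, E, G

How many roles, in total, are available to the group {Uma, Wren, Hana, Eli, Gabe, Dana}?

9

The union of neighbours of {Uma, Wren, Hana, Eli, Gabe, Dana} is {A, B, C, D, E, F, G, H, I}, which has 9 elements.
Since |N(S)| = 9 ≥ |S| = 6, Hall's condition holds for this subset.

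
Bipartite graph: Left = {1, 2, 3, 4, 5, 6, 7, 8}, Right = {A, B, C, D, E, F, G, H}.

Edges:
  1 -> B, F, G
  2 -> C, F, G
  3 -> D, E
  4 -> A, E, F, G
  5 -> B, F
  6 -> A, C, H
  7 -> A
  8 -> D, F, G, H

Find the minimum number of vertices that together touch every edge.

A maximum matching has 8 edges (e.g. 1–G, 2–C, 3–D, 4–E, 5–B, 6–H, 7–A, 8–F).
By König's theorem the minimum vertex cover has the same size. One such cover is {1, 2, 3, 4, 5, 6, 7, 8}.

8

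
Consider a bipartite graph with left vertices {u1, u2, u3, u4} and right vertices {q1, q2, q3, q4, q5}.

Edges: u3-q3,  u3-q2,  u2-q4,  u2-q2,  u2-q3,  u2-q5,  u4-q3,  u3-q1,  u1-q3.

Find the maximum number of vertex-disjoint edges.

One maximum matching: u1→q3, u2→q4, u3→q2.
The set {u1, u4} has only 1 neighbour ({q3}), so by Hall's theorem at most 3 of the 4 left vertices can be matched.

3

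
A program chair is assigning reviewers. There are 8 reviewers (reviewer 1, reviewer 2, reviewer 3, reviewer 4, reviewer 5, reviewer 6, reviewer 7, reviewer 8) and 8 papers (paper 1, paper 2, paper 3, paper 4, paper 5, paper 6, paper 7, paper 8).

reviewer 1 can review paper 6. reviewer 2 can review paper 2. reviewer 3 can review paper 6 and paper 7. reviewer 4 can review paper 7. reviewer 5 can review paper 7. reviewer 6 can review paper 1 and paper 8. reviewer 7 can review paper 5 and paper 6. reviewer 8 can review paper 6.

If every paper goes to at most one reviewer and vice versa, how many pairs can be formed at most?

For example, pair reviewer 1→paper 6, reviewer 2→paper 2, reviewer 3→paper 7, reviewer 6→paper 1, reviewer 7→paper 5.
The set {reviewer 1, reviewer 3, reviewer 4, reviewer 5, reviewer 8} has only 2 neighbours ({paper 6, paper 7}), so by Hall's theorem at most 5 of the 8 reviewers can be matched.

5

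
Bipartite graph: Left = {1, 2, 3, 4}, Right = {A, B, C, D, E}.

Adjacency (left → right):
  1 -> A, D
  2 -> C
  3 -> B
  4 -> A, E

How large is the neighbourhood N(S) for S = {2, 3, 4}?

The union of neighbours of {2, 3, 4} is {A, B, C, E}, which has 4 elements.
Since |N(S)| = 4 ≥ |S| = 3, Hall's condition holds for this subset.

4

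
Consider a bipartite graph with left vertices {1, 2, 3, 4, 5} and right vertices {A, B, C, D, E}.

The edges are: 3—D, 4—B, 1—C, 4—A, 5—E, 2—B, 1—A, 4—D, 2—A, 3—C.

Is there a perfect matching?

For example, pair 1–C, 2–A, 3–D, 4–B, 5–E.
All 5 left vertices are covered.

Yes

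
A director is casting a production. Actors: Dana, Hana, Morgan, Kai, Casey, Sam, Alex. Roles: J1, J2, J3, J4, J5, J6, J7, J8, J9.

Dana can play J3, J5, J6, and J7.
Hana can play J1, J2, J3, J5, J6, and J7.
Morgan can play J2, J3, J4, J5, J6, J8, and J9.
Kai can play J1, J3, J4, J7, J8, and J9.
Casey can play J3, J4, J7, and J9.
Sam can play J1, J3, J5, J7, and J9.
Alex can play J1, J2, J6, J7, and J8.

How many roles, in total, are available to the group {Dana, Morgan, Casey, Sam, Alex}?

The union of neighbours of {Dana, Morgan, Casey, Sam, Alex} is {J1, J2, J3, J4, J5, J6, J7, J8, J9}, which has 9 elements.
Since |N(S)| = 9 ≥ |S| = 5, Hall's condition holds for this subset.

9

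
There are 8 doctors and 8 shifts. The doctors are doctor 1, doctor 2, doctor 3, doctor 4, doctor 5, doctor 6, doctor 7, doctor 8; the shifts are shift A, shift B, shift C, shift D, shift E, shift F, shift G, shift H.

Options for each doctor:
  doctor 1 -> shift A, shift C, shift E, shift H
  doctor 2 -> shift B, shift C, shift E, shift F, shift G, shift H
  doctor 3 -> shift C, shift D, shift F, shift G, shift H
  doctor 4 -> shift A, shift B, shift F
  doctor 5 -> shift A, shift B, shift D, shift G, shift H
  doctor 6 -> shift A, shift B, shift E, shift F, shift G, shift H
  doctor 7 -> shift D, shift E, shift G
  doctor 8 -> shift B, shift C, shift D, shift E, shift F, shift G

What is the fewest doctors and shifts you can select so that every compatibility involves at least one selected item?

The 8 edges doctor 1–shift A, doctor 2–shift C, doctor 3–shift D, doctor 4–shift B, doctor 5–shift H, doctor 6–shift F, doctor 7–shift E, doctor 8–shift G form a matching, so any vertex cover needs at least 8 vertices (one per matched edge).
Conversely {doctor 1, doctor 2, doctor 3, doctor 4, doctor 5, doctor 6, doctor 7, doctor 8} meets every edge and has exactly 8 vertices, so 8 is optimal.

8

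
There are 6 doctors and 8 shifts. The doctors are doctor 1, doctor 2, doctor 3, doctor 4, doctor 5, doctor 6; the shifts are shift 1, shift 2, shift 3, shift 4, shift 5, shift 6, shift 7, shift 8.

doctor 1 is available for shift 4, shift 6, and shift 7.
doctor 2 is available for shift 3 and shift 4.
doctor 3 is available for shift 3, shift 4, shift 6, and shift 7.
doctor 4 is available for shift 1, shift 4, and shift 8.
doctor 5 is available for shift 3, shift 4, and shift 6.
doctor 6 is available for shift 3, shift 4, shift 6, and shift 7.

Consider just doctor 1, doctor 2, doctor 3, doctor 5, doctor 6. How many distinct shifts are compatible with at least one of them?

The union of neighbours of {doctor 1, doctor 2, doctor 3, doctor 5, doctor 6} is {shift 3, shift 4, shift 6, shift 7}, which has 4 elements.
Since |N(S)| = 4 < |S| = 5, Hall's condition fails for this subset.

4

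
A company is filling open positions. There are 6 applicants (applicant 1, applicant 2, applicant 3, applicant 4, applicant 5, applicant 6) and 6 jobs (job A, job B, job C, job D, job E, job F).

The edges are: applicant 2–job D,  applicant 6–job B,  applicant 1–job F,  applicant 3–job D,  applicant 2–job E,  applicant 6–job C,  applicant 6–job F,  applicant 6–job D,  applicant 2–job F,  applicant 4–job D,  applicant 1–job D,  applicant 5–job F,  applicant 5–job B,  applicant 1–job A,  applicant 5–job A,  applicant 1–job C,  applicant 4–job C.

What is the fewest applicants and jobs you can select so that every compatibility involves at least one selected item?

6

A maximum matching has 6 edges (e.g. applicant 1–job A, applicant 2–job E, applicant 3–job D, applicant 4–job C, applicant 5–job B, applicant 6–job F).
By König's theorem the minimum vertex cover has the same size. One such cover is {applicant 1, applicant 2, applicant 3, applicant 4, applicant 5, applicant 6}.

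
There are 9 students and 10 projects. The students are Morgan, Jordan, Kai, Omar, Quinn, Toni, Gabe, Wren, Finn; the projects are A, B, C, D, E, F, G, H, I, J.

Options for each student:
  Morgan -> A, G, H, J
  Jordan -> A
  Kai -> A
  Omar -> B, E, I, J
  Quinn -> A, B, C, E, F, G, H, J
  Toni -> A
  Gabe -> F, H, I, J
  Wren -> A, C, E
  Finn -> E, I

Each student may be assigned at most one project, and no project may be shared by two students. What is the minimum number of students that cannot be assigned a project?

For example, pair Morgan→G, Jordan→A, Omar→B, Quinn→J, Gabe→H, Wren→C, Finn→E.
The set {Jordan, Kai, Toni} has only 1 neighbour ({A}), so by Hall's theorem at most 7 of the 9 students can be matched.
That matches 7 of the 9, leaving 2 unmatched; no matching can do better.

2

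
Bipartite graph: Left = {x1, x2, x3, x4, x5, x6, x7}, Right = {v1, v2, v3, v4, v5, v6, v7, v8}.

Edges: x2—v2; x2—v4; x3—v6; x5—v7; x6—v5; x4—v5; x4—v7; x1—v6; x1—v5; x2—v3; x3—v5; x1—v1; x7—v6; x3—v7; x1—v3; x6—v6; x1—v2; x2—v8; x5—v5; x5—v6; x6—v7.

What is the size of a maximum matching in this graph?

5

One maximum matching: x1–v3, x2–v2, x3–v7, x4–v5, x5–v6.
The set {x3, x4, x5, x6, x7} has only 3 neighbours ({v5, v6, v7}), so by Hall's theorem at most 5 of the 7 left vertices can be matched.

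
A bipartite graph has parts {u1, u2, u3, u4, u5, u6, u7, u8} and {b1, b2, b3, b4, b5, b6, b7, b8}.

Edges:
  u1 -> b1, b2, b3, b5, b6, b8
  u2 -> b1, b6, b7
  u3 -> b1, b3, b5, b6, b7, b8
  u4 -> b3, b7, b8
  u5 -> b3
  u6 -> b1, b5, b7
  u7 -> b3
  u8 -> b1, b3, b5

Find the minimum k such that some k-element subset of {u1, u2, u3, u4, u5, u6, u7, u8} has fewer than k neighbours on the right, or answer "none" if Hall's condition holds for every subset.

Take S = {u5, u7}. Its neighbourhood is {b3}, so |N(S)| = 1 < |S| = 2.
No single vertex violates Hall's condition since each has at least one neighbour, so 2 is the minimum.

2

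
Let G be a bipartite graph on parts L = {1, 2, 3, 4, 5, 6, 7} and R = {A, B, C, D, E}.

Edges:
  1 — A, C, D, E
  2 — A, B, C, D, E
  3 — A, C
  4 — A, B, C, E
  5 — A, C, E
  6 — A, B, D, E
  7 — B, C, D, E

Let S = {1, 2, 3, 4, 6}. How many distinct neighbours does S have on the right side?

5

The union of neighbours of {1, 2, 3, 4, 6} is {A, B, C, D, E}, which has 5 elements.
Since |N(S)| = 5 ≥ |S| = 5, Hall's condition holds for this subset.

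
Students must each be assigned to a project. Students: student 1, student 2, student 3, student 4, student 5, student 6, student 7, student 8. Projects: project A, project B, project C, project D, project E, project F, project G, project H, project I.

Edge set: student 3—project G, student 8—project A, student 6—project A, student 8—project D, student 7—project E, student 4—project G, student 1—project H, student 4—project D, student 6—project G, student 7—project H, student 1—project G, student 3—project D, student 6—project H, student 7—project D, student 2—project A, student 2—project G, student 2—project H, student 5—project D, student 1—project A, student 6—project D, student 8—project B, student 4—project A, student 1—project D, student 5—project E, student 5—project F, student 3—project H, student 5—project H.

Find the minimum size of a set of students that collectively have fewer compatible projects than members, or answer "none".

5

Take S = {student 1, student 2, student 3, student 4, student 6}. Its neighbourhood is {project A, project D, project G, project H}, so |N(S)| = 4 < |S| = 5.
Every subset of size less than 5 has at least as many neighbours as members, so 5 is the minimum.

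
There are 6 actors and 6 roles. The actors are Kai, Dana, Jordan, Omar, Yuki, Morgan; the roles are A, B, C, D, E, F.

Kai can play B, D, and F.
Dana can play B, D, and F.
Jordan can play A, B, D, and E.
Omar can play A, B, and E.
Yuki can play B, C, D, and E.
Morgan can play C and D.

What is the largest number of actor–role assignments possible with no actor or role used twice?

6

A valid assignment of size 6: Kai–D, Dana–F, Jordan–A, Omar–E, Yuki–B, Morgan–C.
All 6 actors are matched, so no larger matching exists.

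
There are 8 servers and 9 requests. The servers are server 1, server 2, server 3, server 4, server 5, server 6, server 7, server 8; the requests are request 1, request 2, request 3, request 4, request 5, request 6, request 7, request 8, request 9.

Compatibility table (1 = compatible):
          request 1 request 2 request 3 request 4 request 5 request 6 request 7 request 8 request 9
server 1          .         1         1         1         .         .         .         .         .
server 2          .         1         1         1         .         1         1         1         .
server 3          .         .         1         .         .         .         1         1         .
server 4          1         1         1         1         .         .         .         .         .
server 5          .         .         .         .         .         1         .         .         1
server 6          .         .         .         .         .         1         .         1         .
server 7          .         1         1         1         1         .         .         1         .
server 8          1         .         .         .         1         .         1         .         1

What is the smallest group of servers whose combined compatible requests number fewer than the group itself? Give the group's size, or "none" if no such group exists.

A matching saturating every server exists, for instance server 1→request 4, server 2→request 7, server 3→request 3, server 4→request 1, server 5→request 6, server 6→request 8, server 7→request 2, server 8→request 9.
By Hall's marriage theorem, this means |N(S)| ≥ |S| for every subset S, so no violating subset exists.

none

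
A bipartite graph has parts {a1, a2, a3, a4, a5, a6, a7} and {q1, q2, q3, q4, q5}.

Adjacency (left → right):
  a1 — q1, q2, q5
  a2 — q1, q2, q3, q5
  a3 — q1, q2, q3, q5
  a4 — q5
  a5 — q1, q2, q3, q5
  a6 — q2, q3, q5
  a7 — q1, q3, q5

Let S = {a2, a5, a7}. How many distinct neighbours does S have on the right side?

4

The union of neighbours of {a2, a5, a7} is {q1, q2, q3, q5}, which has 4 elements.
Since |N(S)| = 4 ≥ |S| = 3, Hall's condition holds for this subset.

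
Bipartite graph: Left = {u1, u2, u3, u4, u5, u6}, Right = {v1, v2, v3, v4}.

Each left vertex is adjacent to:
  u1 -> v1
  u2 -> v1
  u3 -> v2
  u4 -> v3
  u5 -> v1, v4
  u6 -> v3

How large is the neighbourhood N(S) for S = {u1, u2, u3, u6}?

3

The union of neighbours of {u1, u2, u3, u6} is {v1, v2, v3}, which has 3 elements.
Since |N(S)| = 3 < |S| = 4, Hall's condition fails for this subset.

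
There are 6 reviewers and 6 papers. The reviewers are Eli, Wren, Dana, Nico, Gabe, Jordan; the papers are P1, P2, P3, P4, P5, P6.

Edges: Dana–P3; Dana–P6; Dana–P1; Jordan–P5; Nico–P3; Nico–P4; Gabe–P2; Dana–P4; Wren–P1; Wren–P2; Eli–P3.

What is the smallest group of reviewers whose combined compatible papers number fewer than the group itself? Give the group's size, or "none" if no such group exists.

A matching saturating every reviewer exists, for instance Eli→P3, Wren→P1, Dana→P6, Nico→P4, Gabe→P2, Jordan→P5.
By Hall's marriage theorem, this means |N(S)| ≥ |S| for every subset S, so no violating subset exists.

none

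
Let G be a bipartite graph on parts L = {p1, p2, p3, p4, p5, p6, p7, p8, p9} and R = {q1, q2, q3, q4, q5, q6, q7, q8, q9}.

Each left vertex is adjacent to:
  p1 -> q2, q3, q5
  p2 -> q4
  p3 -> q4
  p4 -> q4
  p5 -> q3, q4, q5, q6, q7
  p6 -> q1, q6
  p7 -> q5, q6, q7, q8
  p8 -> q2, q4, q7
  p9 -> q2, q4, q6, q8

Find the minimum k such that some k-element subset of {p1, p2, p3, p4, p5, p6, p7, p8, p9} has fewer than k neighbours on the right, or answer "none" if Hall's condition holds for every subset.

Take S = {p2, p3}. Its neighbourhood is {q4}, so |N(S)| = 1 < |S| = 2.
No single vertex violates Hall's condition since each has at least one neighbour, so 2 is the minimum.

2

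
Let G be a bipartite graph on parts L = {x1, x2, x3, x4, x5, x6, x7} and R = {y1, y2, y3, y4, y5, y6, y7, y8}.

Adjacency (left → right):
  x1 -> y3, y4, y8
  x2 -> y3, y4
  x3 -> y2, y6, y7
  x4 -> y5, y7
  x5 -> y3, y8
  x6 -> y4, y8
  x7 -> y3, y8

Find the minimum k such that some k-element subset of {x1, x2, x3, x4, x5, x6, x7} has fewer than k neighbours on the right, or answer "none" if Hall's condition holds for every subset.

Take S = {x1, x2, x5, x6}. Its neighbourhood is {y3, y4, y8}, so |N(S)| = 3 < |S| = 4.
Every subset of size less than 4 has at least as many neighbours as members, so 4 is the minimum.

4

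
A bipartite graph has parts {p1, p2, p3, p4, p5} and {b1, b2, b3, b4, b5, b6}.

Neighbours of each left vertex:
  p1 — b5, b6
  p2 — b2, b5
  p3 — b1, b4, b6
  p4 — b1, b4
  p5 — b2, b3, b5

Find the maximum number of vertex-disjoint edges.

One maximum matching: p1–b5, p2–b2, p3–b6, p4–b4, p5–b3.
All 5 left vertices are matched, so no larger matching exists.

5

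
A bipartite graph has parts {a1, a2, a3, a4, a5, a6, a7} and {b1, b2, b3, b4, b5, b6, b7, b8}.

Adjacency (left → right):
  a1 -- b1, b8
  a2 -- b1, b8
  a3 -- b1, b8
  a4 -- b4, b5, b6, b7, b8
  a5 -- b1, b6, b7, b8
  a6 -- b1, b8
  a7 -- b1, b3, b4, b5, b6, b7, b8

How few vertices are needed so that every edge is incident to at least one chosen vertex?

5

A maximum matching has 5 edges (e.g. a1–b1, a2–b8, a4–b5, a5–b6, a7–b7).
By König's theorem the minimum vertex cover has the same size. One such cover is {a4, a5, a7, b1, b8}.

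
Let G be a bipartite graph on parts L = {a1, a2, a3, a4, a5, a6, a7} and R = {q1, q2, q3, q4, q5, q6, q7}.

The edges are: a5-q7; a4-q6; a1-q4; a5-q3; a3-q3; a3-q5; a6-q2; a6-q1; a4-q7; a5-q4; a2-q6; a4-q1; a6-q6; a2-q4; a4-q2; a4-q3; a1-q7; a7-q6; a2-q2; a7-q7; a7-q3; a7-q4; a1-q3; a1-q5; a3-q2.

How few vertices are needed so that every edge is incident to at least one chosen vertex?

7

The 7 edges a1–q7, a2–q4, a3–q5, a4–q1, a5–q3, a6–q2, a7–q6 form a matching, so any vertex cover needs at least 7 vertices (one per matched edge).
Conversely {a1, a2, a3, a4, a5, a6, a7} meets every edge and has exactly 7 vertices, so 7 is optimal.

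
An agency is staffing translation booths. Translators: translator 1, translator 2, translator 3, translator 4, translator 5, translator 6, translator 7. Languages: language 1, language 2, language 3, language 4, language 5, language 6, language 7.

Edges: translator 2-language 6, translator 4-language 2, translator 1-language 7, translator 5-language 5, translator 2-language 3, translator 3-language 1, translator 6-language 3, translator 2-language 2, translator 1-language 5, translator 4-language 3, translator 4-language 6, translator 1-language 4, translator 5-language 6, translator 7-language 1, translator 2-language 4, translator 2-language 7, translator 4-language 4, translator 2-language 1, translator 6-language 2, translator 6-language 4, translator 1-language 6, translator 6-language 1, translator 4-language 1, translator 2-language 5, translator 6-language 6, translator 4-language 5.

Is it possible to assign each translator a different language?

The set {translator 3, translator 7} has only 1 neighbour ({language 1}), so by Hall's theorem at most 6 of the 7 translators can be matched.
Hence no matching covers every translator.

No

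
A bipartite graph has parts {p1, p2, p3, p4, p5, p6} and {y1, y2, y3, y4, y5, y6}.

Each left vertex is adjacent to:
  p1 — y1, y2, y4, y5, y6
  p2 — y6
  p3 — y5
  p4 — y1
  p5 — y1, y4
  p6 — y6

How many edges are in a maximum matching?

5

For example, pair p1→y2, p2→y6, p3→y5, p4→y1, p5→y4.
The set {p2, p6} has only 1 neighbour ({y6}), so by Hall's theorem at most 5 of the 6 left vertices can be matched.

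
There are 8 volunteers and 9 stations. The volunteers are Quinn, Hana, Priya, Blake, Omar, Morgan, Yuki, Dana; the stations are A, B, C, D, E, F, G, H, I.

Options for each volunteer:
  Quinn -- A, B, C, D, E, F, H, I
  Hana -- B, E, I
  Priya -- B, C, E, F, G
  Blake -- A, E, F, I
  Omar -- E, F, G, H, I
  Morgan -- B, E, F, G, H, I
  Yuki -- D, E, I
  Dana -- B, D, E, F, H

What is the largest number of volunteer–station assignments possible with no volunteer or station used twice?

8

A valid assignment of size 8: Quinn-A, Hana-I, Priya-B, Blake-F, Omar-G, Morgan-H, Yuki-D, Dana-E.
All 8 volunteers are matched, so no larger matching exists.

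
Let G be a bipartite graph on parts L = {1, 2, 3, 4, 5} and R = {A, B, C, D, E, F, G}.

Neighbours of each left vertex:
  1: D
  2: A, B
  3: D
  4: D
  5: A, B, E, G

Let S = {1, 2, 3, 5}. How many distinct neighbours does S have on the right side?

The union of neighbours of {1, 2, 3, 5} is {A, B, D, E, G}, which has 5 elements.
Since |N(S)| = 5 ≥ |S| = 4, Hall's condition holds for this subset.

5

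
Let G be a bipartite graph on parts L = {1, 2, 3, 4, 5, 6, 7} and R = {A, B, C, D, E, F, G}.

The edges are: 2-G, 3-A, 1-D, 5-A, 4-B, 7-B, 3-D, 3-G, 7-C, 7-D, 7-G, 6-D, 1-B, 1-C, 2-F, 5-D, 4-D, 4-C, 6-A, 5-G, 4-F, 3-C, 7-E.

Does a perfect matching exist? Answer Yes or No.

One maximum matching: 1→C, 2→F, 3→G, 4→B, 5→A, 6→D, 7→E.
All 7 left vertices are covered.

Yes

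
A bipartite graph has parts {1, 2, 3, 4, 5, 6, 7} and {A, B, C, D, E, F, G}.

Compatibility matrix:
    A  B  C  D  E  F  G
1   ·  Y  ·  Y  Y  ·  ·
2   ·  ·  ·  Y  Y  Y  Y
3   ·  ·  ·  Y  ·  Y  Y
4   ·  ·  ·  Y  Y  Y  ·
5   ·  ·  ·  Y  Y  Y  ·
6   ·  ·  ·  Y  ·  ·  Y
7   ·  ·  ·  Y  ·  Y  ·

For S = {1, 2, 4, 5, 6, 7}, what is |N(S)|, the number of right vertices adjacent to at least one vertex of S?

The union of neighbours of {1, 2, 4, 5, 6, 7} is {B, D, E, F, G}, which has 5 elements.
Since |N(S)| = 5 < |S| = 6, Hall's condition fails for this subset.

5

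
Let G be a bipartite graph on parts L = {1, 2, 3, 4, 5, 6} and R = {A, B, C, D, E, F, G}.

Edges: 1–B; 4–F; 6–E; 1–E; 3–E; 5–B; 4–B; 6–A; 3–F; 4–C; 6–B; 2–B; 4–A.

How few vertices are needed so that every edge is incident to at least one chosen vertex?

{1, 3, 4, 6, B} is a vertex cover of size 5: every edge has an endpoint in this set.
No smaller cover exists because 1–E, 2–B, 3–F, 4–C, 6–A is a matching of size 5, and a cover must include an endpoint of each of these disjoint edges (König's theorem).

5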